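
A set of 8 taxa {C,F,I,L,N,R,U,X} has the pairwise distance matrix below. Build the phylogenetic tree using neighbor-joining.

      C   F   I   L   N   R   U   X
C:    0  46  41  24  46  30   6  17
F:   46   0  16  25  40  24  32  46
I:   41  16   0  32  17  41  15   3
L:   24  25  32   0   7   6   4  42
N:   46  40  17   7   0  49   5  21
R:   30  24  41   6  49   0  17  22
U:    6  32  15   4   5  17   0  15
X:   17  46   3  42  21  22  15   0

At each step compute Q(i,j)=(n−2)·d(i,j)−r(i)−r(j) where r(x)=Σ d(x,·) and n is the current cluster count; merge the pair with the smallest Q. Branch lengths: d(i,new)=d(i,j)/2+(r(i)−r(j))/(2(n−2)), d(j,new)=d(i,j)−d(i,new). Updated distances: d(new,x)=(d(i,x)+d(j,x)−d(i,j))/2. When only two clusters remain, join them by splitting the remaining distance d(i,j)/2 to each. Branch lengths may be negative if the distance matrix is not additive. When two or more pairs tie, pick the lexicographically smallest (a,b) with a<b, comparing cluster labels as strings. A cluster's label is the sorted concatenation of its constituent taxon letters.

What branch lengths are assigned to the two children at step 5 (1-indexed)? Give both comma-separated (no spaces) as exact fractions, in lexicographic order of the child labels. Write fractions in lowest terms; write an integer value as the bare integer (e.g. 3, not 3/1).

91/16,121/16

step 1: merge (I,X) at d=3, Q=-313; branch lengths I→17/12, X→19/12; new cluster IX
  updated: d(C,IX)=55/2, d(F,IX)=59/2, d(IX,L)=71/2, d(IX,N)=35/2, d(IX,R)=30, d(IX,U)=27/2
step 2: merge (F,R) at d=24, Q=-465/2; branch lengths F→321/20, R→159/20; new cluster FR
  updated: d(C,FR)=26, d(FR,IX)=71/4, d(FR,L)=7/2, d(FR,N)=65/2, d(FR,U)=25/2
step 3: merge (L,N) at d=7, Q=-154; branch lengths L→-3/4, N→31/4; new cluster LN
  updated: d(C,LN)=63/2, d(FR,LN)=29/2, d(IX,LN)=23, d(LN,U)=1
step 4: merge (C,U) at d=6, Q=-106; branch lengths C→38/3, U→-20/3; new cluster CU
  updated: d(CU,FR)=65/4, d(CU,IX)=35/2, d(CU,LN)=53/4
step 5: merge (CU,LN) at d=53/4, Q=-285/4; branch lengths CU→91/16, LN→121/16; new cluster CLNU
  updated: d(CLNU,FR)=35/4, d(CLNU,IX)=109/8
step 6: merge (CLNU,FR) at d=35/4, Q=-321/8; branch lengths CLNU→37/16, FR→103/16; new cluster CFLNRU
  updated: d(CFLNRU,IX)=181/16
step 7: merge (CFLNRU,IX) at d=181/16; branch lengths CFLNRU→181/32, IX→181/32; new cluster CFILNRUX
final tree: ((((C:38/3,U:-20/3):91/16,(L:-3/4,N:31/4):121/16):37/16,(F:321/20,R:159/20):103/16):181/32,(I:17/12,X:19/12):181/32)
total length: 1173/16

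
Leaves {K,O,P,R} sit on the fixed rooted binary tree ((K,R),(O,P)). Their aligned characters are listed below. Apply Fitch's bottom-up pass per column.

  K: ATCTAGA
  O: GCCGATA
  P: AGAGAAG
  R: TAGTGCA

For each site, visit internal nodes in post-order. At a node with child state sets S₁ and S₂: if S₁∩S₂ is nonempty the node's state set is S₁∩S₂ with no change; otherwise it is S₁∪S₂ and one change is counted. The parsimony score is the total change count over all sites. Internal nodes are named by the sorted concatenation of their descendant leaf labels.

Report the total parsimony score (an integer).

[col 0] KR: children K:{A}, R:{T} ∪→ {A,T}; cost 1
[col 0] OP: children O:{G}, P:{A} ∪→ {A,G}; cost 1
[col 0] KOPR: children KR:{A,T}, OP:{A,G} ∩→ {A}; cost 0
[col 1] KR: children K:{T}, R:{A} ∪→ {A,T}; cost 1
[col 1] OP: children O:{C}, P:{G} ∪→ {C,G}; cost 1
[col 1] KOPR: children KR:{A,T}, OP:{C,G} ∪→ {A,C,G,T}; cost 1
[col 2] KR: children K:{C}, R:{G} ∪→ {C,G}; cost 1
[col 2] OP: children O:{C}, P:{A} ∪→ {A,C}; cost 1
[col 2] KOPR: children KR:{C,G}, OP:{A,C} ∩→ {C}; cost 0
[col 3] KR: children K:{T}, R:{T} ∩→ {T}; cost 0
[col 3] OP: children O:{G}, P:{G} ∩→ {G}; cost 0
[col 3] KOPR: children KR:{T}, OP:{G} ∪→ {G,T}; cost 1
[col 4] KR: children K:{A}, R:{G} ∪→ {A,G}; cost 1
[col 4] OP: children O:{A}, P:{A} ∩→ {A}; cost 0
[col 4] KOPR: children KR:{A,G}, OP:{A} ∩→ {A}; cost 0
[col 5] KR: children K:{G}, R:{C} ∪→ {C,G}; cost 1
[col 5] OP: children O:{T}, P:{A} ∪→ {A,T}; cost 1
[col 5] KOPR: children KR:{C,G}, OP:{A,T} ∪→ {A,C,G,T}; cost 1
[col 6] KR: children K:{A}, R:{A} ∩→ {A}; cost 0
[col 6] OP: children O:{A}, P:{G} ∪→ {A,G}; cost 1
[col 6] KOPR: children KR:{A}, OP:{A,G} ∩→ {A}; cost 0
per-site changes: [2, 3, 2, 1, 1, 3, 1]; total = 13

13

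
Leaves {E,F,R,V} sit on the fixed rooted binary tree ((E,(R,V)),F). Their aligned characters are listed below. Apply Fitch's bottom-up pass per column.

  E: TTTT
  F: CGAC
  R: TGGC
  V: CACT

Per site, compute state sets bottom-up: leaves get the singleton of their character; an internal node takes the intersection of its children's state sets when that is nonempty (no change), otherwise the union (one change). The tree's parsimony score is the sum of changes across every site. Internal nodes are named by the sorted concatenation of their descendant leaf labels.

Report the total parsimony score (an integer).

9

site 0, node RV: R={T} ∪ V={C} → {C,T} (+1)
site 0, node ERV: E={T} ∩ RV={C,T} → {T} (+0)
site 0, node EFRV: ERV={T} ∪ F={C} → {C,T} (+1)
site 1, node RV: R={G} ∪ V={A} → {A,G} (+1)
site 1, node ERV: E={T} ∪ RV={A,G} → {A,G,T} (+1)
site 1, node EFRV: ERV={A,G,T} ∩ F={G} → {G} (+0)
site 2, node RV: R={G} ∪ V={C} → {C,G} (+1)
site 2, node ERV: E={T} ∪ RV={C,G} → {C,G,T} (+1)
site 2, node EFRV: ERV={C,G,T} ∪ F={A} → {A,C,G,T} (+1)
site 3, node RV: R={C} ∪ V={T} → {C,T} (+1)
site 3, node ERV: E={T} ∩ RV={C,T} → {T} (+0)
site 3, node EFRV: ERV={T} ∪ F={C} → {C,T} (+1)
per-site changes: [2, 2, 3, 2]; total = 9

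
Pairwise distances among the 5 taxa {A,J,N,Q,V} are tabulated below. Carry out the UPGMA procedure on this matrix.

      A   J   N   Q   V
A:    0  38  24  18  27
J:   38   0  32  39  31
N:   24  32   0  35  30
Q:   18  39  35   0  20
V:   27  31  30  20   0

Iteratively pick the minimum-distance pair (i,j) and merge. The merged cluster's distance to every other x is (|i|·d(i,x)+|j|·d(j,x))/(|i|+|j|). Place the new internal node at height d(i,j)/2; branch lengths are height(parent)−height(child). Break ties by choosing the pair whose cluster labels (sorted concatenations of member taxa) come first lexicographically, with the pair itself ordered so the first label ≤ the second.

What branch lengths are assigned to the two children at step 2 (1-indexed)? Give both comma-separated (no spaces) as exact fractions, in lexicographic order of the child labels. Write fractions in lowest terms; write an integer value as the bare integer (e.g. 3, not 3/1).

11/4,47/4

step 1: merge (A,Q) at d=18; branch lengths A→9, Q→9; new cluster AQ
  updated: d(AQ,J)=77/2, d(AQ,N)=59/2, d(AQ,V)=47/2
step 2: merge (AQ,V) at d=47/2; branch lengths AQ→11/4, V→47/4; new cluster AQV
  updated: d(AQV,J)=36, d(AQV,N)=89/3
step 3: merge (AQV,N) at d=89/3; branch lengths AQV→37/12, N→89/6; new cluster ANQV
  updated: d(ANQV,J)=35
step 4: merge (ANQV,J) at d=35; branch lengths ANQV→8/3, J→35/2; new cluster AJNQV
final tree: ((((A:9,Q:9):11/4,V:47/4):37/12,N:89/6):8/3,J:35/2)
total length: 847/12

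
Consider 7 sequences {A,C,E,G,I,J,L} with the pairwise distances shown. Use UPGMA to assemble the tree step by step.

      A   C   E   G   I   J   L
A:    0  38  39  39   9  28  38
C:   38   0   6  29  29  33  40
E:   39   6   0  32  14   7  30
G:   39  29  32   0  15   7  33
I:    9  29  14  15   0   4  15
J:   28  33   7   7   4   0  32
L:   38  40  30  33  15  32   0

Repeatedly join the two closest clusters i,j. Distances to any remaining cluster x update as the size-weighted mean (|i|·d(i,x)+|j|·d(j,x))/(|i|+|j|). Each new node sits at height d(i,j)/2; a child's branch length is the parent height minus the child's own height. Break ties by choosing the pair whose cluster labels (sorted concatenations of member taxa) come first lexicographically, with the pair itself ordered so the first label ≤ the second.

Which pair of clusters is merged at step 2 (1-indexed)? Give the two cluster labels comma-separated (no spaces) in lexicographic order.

iteration 1: select I,J (d=4); attach at lengths (2, 2); label the merged cluster IJ
  updated: d(A,IJ)=37/2, d(C,IJ)=31, d(E,IJ)=21/2, d(G,IJ)=11, d(IJ,L)=47/2
iteration 2: select C,E (d=6); attach at lengths (3, 3); label the merged cluster CE
  updated: d(A,CE)=77/2, d(CE,G)=61/2, d(CE,IJ)=83/4, d(CE,L)=35
iteration 3: select G,IJ (d=11); attach at lengths (11/2, 7/2); label the merged cluster GIJ
  updated: d(A,GIJ)=76/3, d(CE,GIJ)=24, d(GIJ,L)=80/3
iteration 4: select CE,GIJ (d=24); attach at lengths (9, 13/2); label the merged cluster CEGIJ
  updated: d(A,CEGIJ)=153/5, d(CEGIJ,L)=30
iteration 5: select CEGIJ,L (d=30); attach at lengths (3, 15); label the merged cluster CEGIJL
  updated: d(A,CEGIJL)=191/6
iteration 6: select A,CEGIJL (d=191/6); attach at lengths (191/12, 11/12); label the merged cluster ACEGIJL
final tree: (A:191/12,(((C:3,E:3):9,(G:11/2,(I:2,J:2):7/2):13/2):3,L:15):11/12)
total length: 208/3

C,E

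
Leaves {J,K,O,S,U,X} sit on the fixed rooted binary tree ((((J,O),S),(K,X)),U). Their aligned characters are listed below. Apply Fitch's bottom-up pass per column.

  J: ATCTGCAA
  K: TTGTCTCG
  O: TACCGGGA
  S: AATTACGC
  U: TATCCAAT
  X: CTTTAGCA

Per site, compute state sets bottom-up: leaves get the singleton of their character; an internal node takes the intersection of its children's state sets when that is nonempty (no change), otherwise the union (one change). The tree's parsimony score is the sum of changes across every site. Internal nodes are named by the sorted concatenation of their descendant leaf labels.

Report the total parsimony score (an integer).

22

[col 0] JO: children J:{A}, O:{T} ∪→ {A,T}; cost 1
[col 0] JOS: children JO:{A,T}, S:{A} ∩→ {A}; cost 0
[col 0] KX: children K:{T}, X:{C} ∪→ {C,T}; cost 1
[col 0] JKOSX: children JOS:{A}, KX:{C,T} ∪→ {A,C,T}; cost 1
[col 0] JKOSUX: children JKOSX:{A,C,T}, U:{T} ∩→ {T}; cost 0
[col 1] JO: children J:{T}, O:{A} ∪→ {A,T}; cost 1
[col 1] JOS: children JO:{A,T}, S:{A} ∩→ {A}; cost 0
[col 1] KX: children K:{T}, X:{T} ∩→ {T}; cost 0
[col 1] JKOSX: children JOS:{A}, KX:{T} ∪→ {A,T}; cost 1
[col 1] JKOSUX: children JKOSX:{A,T}, U:{A} ∩→ {A}; cost 0
[col 2] JO: children J:{C}, O:{C} ∩→ {C}; cost 0
[col 2] JOS: children JO:{C}, S:{T} ∪→ {C,T}; cost 1
[col 2] KX: children K:{G}, X:{T} ∪→ {G,T}; cost 1
[col 2] JKOSX: children JOS:{C,T}, KX:{G,T} ∩→ {T}; cost 0
[col 2] JKOSUX: children JKOSX:{T}, U:{T} ∩→ {T}; cost 0
[col 3] JO: children J:{T}, O:{C} ∪→ {C,T}; cost 1
[col 3] JOS: children JO:{C,T}, S:{T} ∩→ {T}; cost 0
[col 3] KX: children K:{T}, X:{T} ∩→ {T}; cost 0
[col 3] JKOSX: children JOS:{T}, KX:{T} ∩→ {T}; cost 0
[col 3] JKOSUX: children JKOSX:{T}, U:{C} ∪→ {C,T}; cost 1
[col 4] JO: children J:{G}, O:{G} ∩→ {G}; cost 0
[col 4] JOS: children JO:{G}, S:{A} ∪→ {A,G}; cost 1
[col 4] KX: children K:{C}, X:{A} ∪→ {A,C}; cost 1
[col 4] JKOSX: children JOS:{A,G}, KX:{A,C} ∩→ {A}; cost 0
[col 4] JKOSUX: children JKOSX:{A}, U:{C} ∪→ {A,C}; cost 1
[col 5] JO: children J:{C}, O:{G} ∪→ {C,G}; cost 1
[col 5] JOS: children JO:{C,G}, S:{C} ∩→ {C}; cost 0
[col 5] KX: children K:{T}, X:{G} ∪→ {G,T}; cost 1
[col 5] JKOSX: children JOS:{C}, KX:{G,T} ∪→ {C,G,T}; cost 1
[col 5] JKOSUX: children JKOSX:{C,G,T}, U:{A} ∪→ {A,C,G,T}; cost 1
[col 6] JO: children J:{A}, O:{G} ∪→ {A,G}; cost 1
[col 6] JOS: children JO:{A,G}, S:{G} ∩→ {G}; cost 0
[col 6] KX: children K:{C}, X:{C} ∩→ {C}; cost 0
[col 6] JKOSX: children JOS:{G}, KX:{C} ∪→ {C,G}; cost 1
[col 6] JKOSUX: children JKOSX:{C,G}, U:{A} ∪→ {A,C,G}; cost 1
[col 7] JO: children J:{A}, O:{A} ∩→ {A}; cost 0
[col 7] JOS: children JO:{A}, S:{C} ∪→ {A,C}; cost 1
[col 7] KX: children K:{G}, X:{A} ∪→ {A,G}; cost 1
[col 7] JKOSX: children JOS:{A,C}, KX:{A,G} ∩→ {A}; cost 0
[col 7] JKOSUX: children JKOSX:{A}, U:{T} ∪→ {A,T}; cost 1
per-site changes: [3, 2, 2, 2, 3, 4, 3, 3]; total = 22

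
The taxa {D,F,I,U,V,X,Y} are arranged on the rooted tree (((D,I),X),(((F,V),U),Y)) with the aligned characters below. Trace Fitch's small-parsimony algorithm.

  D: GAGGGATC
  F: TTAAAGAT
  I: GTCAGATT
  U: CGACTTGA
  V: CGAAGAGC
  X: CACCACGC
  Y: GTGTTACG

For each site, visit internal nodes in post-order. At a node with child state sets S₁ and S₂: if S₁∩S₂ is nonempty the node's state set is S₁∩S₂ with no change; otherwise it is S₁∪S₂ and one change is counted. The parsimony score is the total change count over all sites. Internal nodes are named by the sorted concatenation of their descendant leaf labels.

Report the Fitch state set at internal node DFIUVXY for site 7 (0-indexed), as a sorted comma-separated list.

C

DI@0: {G} ∩ {G} = {G} (intersection, +0)
DIX@0: {G} ∪ {C} = {C,G} (union, +1)
FV@0: {T} ∪ {C} = {C,T} (union, +1)
FUV@0: {C,T} ∩ {C} = {C} (intersection, +0)
FUVY@0: {C} ∪ {G} = {C,G} (union, +1)
DFIUVXY@0: {C,G} ∩ {C,G} = {C,G} (intersection, +0)
DI@1: {A} ∪ {T} = {A,T} (union, +1)
DIX@1: {A,T} ∩ {A} = {A} (intersection, +0)
FV@1: {T} ∪ {G} = {G,T} (union, +1)
FUV@1: {G,T} ∩ {G} = {G} (intersection, +0)
FUVY@1: {G} ∪ {T} = {G,T} (union, +1)
DFIUVXY@1: {A} ∪ {G,T} = {A,G,T} (union, +1)
DI@2: {G} ∪ {C} = {C,G} (union, +1)
DIX@2: {C,G} ∩ {C} = {C} (intersection, +0)
FV@2: {A} ∩ {A} = {A} (intersection, +0)
FUV@2: {A} ∩ {A} = {A} (intersection, +0)
FUVY@2: {A} ∪ {G} = {A,G} (union, +1)
DFIUVXY@2: {C} ∪ {A,G} = {A,C,G} (union, +1)
DI@3: {G} ∪ {A} = {A,G} (union, +1)
DIX@3: {A,G} ∪ {C} = {A,C,G} (union, +1)
FV@3: {A} ∩ {A} = {A} (intersection, +0)
FUV@3: {A} ∪ {C} = {A,C} (union, +1)
FUVY@3: {A,C} ∪ {T} = {A,C,T} (union, +1)
DFIUVXY@3: {A,C,G} ∩ {A,C,T} = {A,C} (intersection, +0)
DI@4: {G} ∩ {G} = {G} (intersection, +0)
DIX@4: {G} ∪ {A} = {A,G} (union, +1)
FV@4: {A} ∪ {G} = {A,G} (union, +1)
FUV@4: {A,G} ∪ {T} = {A,G,T} (union, +1)
FUVY@4: {A,G,T} ∩ {T} = {T} (intersection, +0)
DFIUVXY@4: {A,G} ∪ {T} = {A,G,T} (union, +1)
DI@5: {A} ∩ {A} = {A} (intersection, +0)
DIX@5: {A} ∪ {C} = {A,C} (union, +1)
FV@5: {G} ∪ {A} = {A,G} (union, +1)
FUV@5: {A,G} ∪ {T} = {A,G,T} (union, +1)
FUVY@5: {A,G,T} ∩ {A} = {A} (intersection, +0)
DFIUVXY@5: {A,C} ∩ {A} = {A} (intersection, +0)
DI@6: {T} ∩ {T} = {T} (intersection, +0)
DIX@6: {T} ∪ {G} = {G,T} (union, +1)
FV@6: {A} ∪ {G} = {A,G} (union, +1)
FUV@6: {A,G} ∩ {G} = {G} (intersection, +0)
FUVY@6: {G} ∪ {C} = {C,G} (union, +1)
DFIUVXY@6: {G,T} ∩ {C,G} = {G} (intersection, +0)
DI@7: {C} ∪ {T} = {C,T} (union, +1)
DIX@7: {C,T} ∩ {C} = {C} (intersection, +0)
FV@7: {T} ∪ {C} = {C,T} (union, +1)
FUV@7: {C,T} ∪ {A} = {A,C,T} (union, +1)
FUVY@7: {A,C,T} ∪ {G} = {A,C,G,T} (union, +1)
DFIUVXY@7: {C} ∩ {A,C,G,T} = {C} (intersection, +0)
per-site changes: [3, 4, 3, 4, 4, 3, 3, 4]; total = 28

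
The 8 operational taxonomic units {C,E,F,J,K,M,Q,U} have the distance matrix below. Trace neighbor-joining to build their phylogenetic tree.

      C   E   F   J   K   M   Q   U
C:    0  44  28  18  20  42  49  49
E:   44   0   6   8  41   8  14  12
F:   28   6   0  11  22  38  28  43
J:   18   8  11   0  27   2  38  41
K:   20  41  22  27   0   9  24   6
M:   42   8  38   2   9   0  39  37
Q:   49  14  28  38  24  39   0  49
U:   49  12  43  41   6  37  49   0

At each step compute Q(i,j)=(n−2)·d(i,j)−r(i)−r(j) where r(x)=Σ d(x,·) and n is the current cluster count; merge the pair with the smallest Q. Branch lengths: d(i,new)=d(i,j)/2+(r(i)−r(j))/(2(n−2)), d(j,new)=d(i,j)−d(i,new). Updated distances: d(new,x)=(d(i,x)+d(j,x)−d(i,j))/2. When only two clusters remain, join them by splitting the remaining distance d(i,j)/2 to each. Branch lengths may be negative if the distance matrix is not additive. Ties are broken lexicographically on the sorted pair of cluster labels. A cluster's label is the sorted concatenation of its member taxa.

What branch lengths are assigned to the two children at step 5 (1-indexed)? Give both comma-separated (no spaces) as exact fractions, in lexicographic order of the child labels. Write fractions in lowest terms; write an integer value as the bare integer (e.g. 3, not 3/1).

303/16,201/16

iteration 1: select K,U (d=6, Q=-350); attach at lengths (-13/3, 31/3); label the merged cluster KU
  updated: d(C,KU)=63/2, d(E,KU)=47/2, d(F,KU)=59/2, d(J,KU)=31, d(KU,M)=20, d(KU,Q)=67/2
iteration 2: select J,M (d=2, Q=-247); attach at lengths (-31/10, 51/10); label the merged cluster JM
  updated: d(C,JM)=29, d(E,JM)=7, d(F,JM)=47/2, d(JM,KU)=49/2, d(JM,Q)=75/2
iteration 3: select E,Q (d=14, Q=-401/2); attach at lengths (-23/16, 247/16); label the merged cluster EQ
  updated: d(C,EQ)=79/2, d(EQ,F)=10, d(EQ,JM)=61/4, d(EQ,KU)=43/2
iteration 4: select EQ,F (d=10, Q=-589/4); attach at lengths (101/24, 139/24); label the merged cluster EFQ
  updated: d(C,EFQ)=115/4, d(EFQ,JM)=115/8, d(EFQ,KU)=41/2
iteration 5: select C,KU (d=63/2, Q=-411/4); attach at lengths (303/16, 201/16); label the merged cluster CKU
  updated: d(CKU,EFQ)=71/8, d(CKU,JM)=11
iteration 6: select CKU,EFQ (d=71/8, Q=-137/4); attach at lengths (11/4, 49/8); label the merged cluster CEFKQU
  updated: d(CEFKQU,JM)=33/4
iteration 7: select CEFKQU,JM (d=33/4); attach at lengths (33/8, 33/8); label the merged cluster CEFJKMQU
final tree: (((C:303/16,(K:-13/3,U:31/3):201/16):11/4,((E:-23/16,Q:247/16):101/24,F:139/24):49/8):33/8,(J:-31/10,M:51/10):33/8)
total length: 645/8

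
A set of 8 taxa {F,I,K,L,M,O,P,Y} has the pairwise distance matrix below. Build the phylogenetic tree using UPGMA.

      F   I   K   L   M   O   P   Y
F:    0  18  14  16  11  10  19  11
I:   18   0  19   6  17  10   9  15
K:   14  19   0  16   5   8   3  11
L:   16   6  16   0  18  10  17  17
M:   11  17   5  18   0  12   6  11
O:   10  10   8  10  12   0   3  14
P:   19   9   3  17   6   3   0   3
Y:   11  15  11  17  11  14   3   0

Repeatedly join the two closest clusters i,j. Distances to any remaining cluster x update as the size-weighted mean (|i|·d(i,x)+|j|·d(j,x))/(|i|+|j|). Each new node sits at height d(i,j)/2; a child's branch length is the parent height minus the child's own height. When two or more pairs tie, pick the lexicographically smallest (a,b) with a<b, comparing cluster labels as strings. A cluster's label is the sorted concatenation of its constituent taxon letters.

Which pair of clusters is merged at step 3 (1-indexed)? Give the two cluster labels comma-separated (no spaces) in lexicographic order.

I,L

iteration 1: select K,P (d=3); attach at lengths (3/2, 3/2); label the merged cluster KP
  updated: d(F,KP)=33/2, d(I,KP)=14, d(KP,L)=33/2, d(KP,M)=11/2, d(KP,O)=11/2, d(KP,Y)=7
iteration 2: select KP,M (d=11/2); attach at lengths (5/4, 11/4); label the merged cluster KMP
  updated: d(F,KMP)=44/3, d(I,KMP)=15, d(KMP,L)=17, d(KMP,O)=23/3, d(KMP,Y)=25/3
iteration 3: select I,L (d=6); attach at lengths (3, 3); label the merged cluster IL
  updated: d(F,IL)=17, d(IL,KMP)=16, d(IL,O)=10, d(IL,Y)=16
iteration 4: select KMP,O (d=23/3); attach at lengths (13/12, 23/6); label the merged cluster KMOP
  updated: d(F,KMOP)=27/2, d(IL,KMOP)=29/2, d(KMOP,Y)=39/4
iteration 5: select KMOP,Y (d=39/4); attach at lengths (25/24, 39/8); label the merged cluster KMOPY
  updated: d(F,KMOPY)=13, d(IL,KMOPY)=74/5
iteration 6: select F,KMOPY (d=13); attach at lengths (13/2, 13/8); label the merged cluster FKMOPY
  updated: d(FKMOPY,IL)=91/6
iteration 7: select FKMOPY,IL (d=91/6); attach at lengths (13/12, 55/12); label the merged cluster FIKLMOPY
final tree: ((F:13/2,((((K:3/2,P:3/2):5/4,M:11/4):13/12,O:23/6):25/24,Y:39/8):13/8):13/12,(I:3,L:3):55/12)
total length: 301/8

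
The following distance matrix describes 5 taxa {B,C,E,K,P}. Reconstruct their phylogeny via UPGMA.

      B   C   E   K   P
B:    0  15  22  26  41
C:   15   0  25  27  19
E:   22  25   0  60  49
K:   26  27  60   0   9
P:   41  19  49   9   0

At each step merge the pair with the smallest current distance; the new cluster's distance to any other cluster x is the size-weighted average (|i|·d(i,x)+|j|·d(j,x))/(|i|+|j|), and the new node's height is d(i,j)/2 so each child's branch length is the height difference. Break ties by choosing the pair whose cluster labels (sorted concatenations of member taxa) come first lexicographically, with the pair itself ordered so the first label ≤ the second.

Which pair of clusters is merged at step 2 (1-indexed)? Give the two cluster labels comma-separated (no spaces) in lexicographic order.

iteration 1: select K,P (d=9); attach at lengths (9/2, 9/2); label the merged cluster KP
  updated: d(B,KP)=67/2, d(C,KP)=23, d(E,KP)=109/2
iteration 2: select B,C (d=15); attach at lengths (15/2, 15/2); label the merged cluster BC
  updated: d(BC,E)=47/2, d(BC,KP)=113/4
iteration 3: select BC,E (d=47/2); attach at lengths (17/4, 47/4); label the merged cluster BCE
  updated: d(BCE,KP)=37
iteration 4: select BCE,KP (d=37); attach at lengths (27/4, 14); label the merged cluster BCEKP
final tree: (((B:15/2,C:15/2):17/4,E:47/4):27/4,(K:9/2,P:9/2):14)
total length: 243/4

B,C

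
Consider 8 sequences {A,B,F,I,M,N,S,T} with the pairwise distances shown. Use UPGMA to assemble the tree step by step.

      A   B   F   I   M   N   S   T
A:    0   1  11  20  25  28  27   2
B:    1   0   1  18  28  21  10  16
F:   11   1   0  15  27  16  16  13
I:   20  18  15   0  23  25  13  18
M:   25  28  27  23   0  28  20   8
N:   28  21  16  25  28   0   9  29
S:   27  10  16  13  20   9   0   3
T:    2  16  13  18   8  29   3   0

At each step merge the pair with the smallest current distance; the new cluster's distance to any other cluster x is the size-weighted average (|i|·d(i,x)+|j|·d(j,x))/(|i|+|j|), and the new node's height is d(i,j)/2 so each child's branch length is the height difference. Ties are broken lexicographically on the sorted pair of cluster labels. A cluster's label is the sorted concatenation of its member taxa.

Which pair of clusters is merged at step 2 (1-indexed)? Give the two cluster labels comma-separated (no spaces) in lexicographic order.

S,T

step 1: merge (A,B) at d=1; branch lengths A→1/2, B→1/2; new cluster AB
  updated: d(AB,F)=6, d(AB,I)=19, d(AB,M)=53/2, d(AB,N)=49/2, d(AB,S)=37/2, d(AB,T)=9
step 2: merge (S,T) at d=3; branch lengths S→3/2, T→3/2; new cluster ST
  updated: d(AB,ST)=55/4, d(F,ST)=29/2, d(I,ST)=31/2, d(M,ST)=14, d(N,ST)=19
step 3: merge (AB,F) at d=6; branch lengths AB→5/2, F→3; new cluster ABF
  updated: d(ABF,I)=53/3, d(ABF,M)=80/3, d(ABF,N)=65/3, d(ABF,ST)=14
step 4: merge (ABF,ST) at d=14; branch lengths ABF→4, ST→11/2; new cluster ABFST
  updated: d(ABFST,I)=84/5, d(ABFST,M)=108/5, d(ABFST,N)=103/5
step 5: merge (ABFST,I) at d=84/5; branch lengths ABFST→7/5, I→42/5; new cluster ABFIST
  updated: d(ABFIST,M)=131/6, d(ABFIST,N)=64/3
step 6: merge (ABFIST,N) at d=64/3; branch lengths ABFIST→34/15, N→32/3; new cluster ABFINST
  updated: d(ABFINST,M)=159/7
step 7: merge (ABFINST,M) at d=159/7; branch lengths ABFINST→29/42, M→159/14; new cluster ABFIMNST
final tree: ((((((A:1/2,B:1/2):5/2,F:3):4,(S:3/2,T:3/2):11/2):7/5,I:42/5):34/15,N:32/3):29/42,M:159/14)
total length: 5647/105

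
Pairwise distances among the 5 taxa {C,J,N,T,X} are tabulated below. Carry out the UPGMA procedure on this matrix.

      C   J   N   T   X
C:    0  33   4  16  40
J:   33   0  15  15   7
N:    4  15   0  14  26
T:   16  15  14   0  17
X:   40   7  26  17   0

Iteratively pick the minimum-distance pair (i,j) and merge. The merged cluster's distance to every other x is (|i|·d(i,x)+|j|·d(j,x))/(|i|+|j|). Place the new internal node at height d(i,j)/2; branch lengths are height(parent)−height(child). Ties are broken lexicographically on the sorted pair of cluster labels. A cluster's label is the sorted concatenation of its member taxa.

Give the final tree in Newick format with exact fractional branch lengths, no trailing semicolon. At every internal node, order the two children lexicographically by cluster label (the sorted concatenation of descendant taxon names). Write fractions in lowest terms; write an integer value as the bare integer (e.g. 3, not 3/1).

(((C:2,N:2):11/2,T:15/2):14/3,(J:7/2,X:7/2):26/3)

iteration 1: select C,N (d=4); attach at lengths (2, 2); label the merged cluster CN
  updated: d(CN,J)=24, d(CN,T)=15, d(CN,X)=33
iteration 2: select J,X (d=7); attach at lengths (7/2, 7/2); label the merged cluster JX
  updated: d(CN,JX)=57/2, d(JX,T)=16
iteration 3: select CN,T (d=15); attach at lengths (11/2, 15/2); label the merged cluster CNT
  updated: d(CNT,JX)=73/3
iteration 4: select CNT,JX (d=73/3); attach at lengths (14/3, 26/3); label the merged cluster CJNTX
final tree: (((C:2,N:2):11/2,T:15/2):14/3,(J:7/2,X:7/2):26/3)
total length: 112/3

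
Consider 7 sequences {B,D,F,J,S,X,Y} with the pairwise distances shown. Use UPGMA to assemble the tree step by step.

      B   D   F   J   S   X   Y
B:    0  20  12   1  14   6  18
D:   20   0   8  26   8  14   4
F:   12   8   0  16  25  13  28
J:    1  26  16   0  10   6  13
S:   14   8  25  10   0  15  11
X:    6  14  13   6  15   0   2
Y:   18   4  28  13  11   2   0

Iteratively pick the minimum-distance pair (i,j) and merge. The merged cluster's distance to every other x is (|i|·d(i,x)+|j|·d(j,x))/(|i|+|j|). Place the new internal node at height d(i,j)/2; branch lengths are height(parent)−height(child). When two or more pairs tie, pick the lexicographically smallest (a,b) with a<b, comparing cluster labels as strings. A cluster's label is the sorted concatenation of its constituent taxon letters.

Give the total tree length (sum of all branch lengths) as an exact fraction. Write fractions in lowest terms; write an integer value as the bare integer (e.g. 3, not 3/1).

1. join B+J (d=1) ⇒ BJ; edges |B|=1/2, |J|=1/2
  updated: d(BJ,D)=23, d(BJ,F)=14, d(BJ,S)=12, d(BJ,X)=6, d(BJ,Y)=31/2
2. join X+Y (d=2) ⇒ XY; edges |X|=1, |Y|=1
  updated: d(BJ,XY)=43/4, d(D,XY)=9, d(F,XY)=41/2, d(S,XY)=13
3. join D+F (d=8) ⇒ DF; edges |D|=4, |F|=4
  updated: d(BJ,DF)=37/2, d(DF,S)=33/2, d(DF,XY)=59/4
4. join BJ+XY (d=43/4) ⇒ BJXY; edges |BJ|=39/8, |XY|=35/8
  updated: d(BJXY,DF)=133/8, d(BJXY,S)=25/2
5. join BJXY+S (d=25/2) ⇒ BJSXY; edges |BJXY|=7/8, |S|=25/4
  updated: d(BJSXY,DF)=83/5
6. join BJSXY+DF (d=83/5) ⇒ BDFJSXY; edges |BJSXY|=41/20, |DF|=43/10
final tree: ((((B:1/2,J:1/2):39/8,(X:1,Y:1):35/8):7/8,S:25/4):41/20,(D:4,F:4):43/10)
total length: 1349/40

1349/40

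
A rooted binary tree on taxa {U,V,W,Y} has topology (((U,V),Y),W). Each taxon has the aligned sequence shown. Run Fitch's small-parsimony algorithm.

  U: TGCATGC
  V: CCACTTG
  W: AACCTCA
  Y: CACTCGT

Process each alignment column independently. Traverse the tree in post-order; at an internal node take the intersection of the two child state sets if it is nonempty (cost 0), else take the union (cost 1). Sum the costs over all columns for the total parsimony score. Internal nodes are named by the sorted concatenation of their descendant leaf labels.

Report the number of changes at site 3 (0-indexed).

[col 0] UV: children U:{T}, V:{C} ∪→ {C,T}; cost 1
[col 0] UVY: children UV:{C,T}, Y:{C} ∩→ {C}; cost 0
[col 0] UVWY: children UVY:{C}, W:{A} ∪→ {A,C}; cost 1
[col 1] UV: children U:{G}, V:{C} ∪→ {C,G}; cost 1
[col 1] UVY: children UV:{C,G}, Y:{A} ∪→ {A,C,G}; cost 1
[col 1] UVWY: children UVY:{A,C,G}, W:{A} ∩→ {A}; cost 0
[col 2] UV: children U:{C}, V:{A} ∪→ {A,C}; cost 1
[col 2] UVY: children UV:{A,C}, Y:{C} ∩→ {C}; cost 0
[col 2] UVWY: children UVY:{C}, W:{C} ∩→ {C}; cost 0
[col 3] UV: children U:{A}, V:{C} ∪→ {A,C}; cost 1
[col 3] UVY: children UV:{A,C}, Y:{T} ∪→ {A,C,T}; cost 1
[col 3] UVWY: children UVY:{A,C,T}, W:{C} ∩→ {C}; cost 0
[col 4] UV: children U:{T}, V:{T} ∩→ {T}; cost 0
[col 4] UVY: children UV:{T}, Y:{C} ∪→ {C,T}; cost 1
[col 4] UVWY: children UVY:{C,T}, W:{T} ∩→ {T}; cost 0
[col 5] UV: children U:{G}, V:{T} ∪→ {G,T}; cost 1
[col 5] UVY: children UV:{G,T}, Y:{G} ∩→ {G}; cost 0
[col 5] UVWY: children UVY:{G}, W:{C} ∪→ {C,G}; cost 1
[col 6] UV: children U:{C}, V:{G} ∪→ {C,G}; cost 1
[col 6] UVY: children UV:{C,G}, Y:{T} ∪→ {C,G,T}; cost 1
[col 6] UVWY: children UVY:{C,G,T}, W:{A} ∪→ {A,C,G,T}; cost 1
per-site changes: [2, 2, 1, 2, 1, 2, 3]; total = 13

2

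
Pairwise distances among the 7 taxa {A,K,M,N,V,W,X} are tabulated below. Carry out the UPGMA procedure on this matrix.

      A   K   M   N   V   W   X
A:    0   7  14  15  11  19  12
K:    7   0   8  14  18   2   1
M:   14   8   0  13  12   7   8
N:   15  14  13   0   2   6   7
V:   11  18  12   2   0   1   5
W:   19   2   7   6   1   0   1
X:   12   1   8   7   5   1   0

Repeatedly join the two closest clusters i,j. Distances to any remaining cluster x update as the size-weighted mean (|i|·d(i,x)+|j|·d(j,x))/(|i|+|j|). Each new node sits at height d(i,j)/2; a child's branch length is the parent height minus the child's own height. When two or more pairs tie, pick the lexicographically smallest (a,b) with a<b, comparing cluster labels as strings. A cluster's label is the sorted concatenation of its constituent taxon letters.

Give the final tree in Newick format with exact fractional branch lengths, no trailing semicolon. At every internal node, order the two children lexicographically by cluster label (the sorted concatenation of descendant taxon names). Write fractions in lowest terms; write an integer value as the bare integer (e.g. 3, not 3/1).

(A:13/2,(((K:1/2,X:1/2):41/12,(N:2,(V:1/2,W:1/2):3/2):23/12):53/60,M:24/5):17/10)

step 1: merge (K,X) at d=1; branch lengths K→1/2, X→1/2; new cluster KX
  updated: d(A,KX)=19/2, d(KX,M)=8, d(KX,N)=21/2, d(KX,V)=23/2, d(KX,W)=3/2
step 2: merge (V,W) at d=1; branch lengths V→1/2, W→1/2; new cluster VW
  updated: d(A,VW)=15, d(KX,VW)=13/2, d(M,VW)=19/2, d(N,VW)=4
step 3: merge (N,VW) at d=4; branch lengths N→2, VW→3/2; new cluster NVW
  updated: d(A,NVW)=15, d(KX,NVW)=47/6, d(M,NVW)=32/3
step 4: merge (KX,NVW) at d=47/6; branch lengths KX→41/12, NVW→23/12; new cluster KNVWX
  updated: d(A,KNVWX)=64/5, d(KNVWX,M)=48/5
step 5: merge (KNVWX,M) at d=48/5; branch lengths KNVWX→53/60, M→24/5; new cluster KMNVWX
  updated: d(A,KMNVWX)=13
step 6: merge (A,KMNVWX) at d=13; branch lengths A→13/2, KMNVWX→17/10; new cluster AKMNVWX
final tree: (A:13/2,(((K:1/2,X:1/2):41/12,(N:2,(V:1/2,W:1/2):3/2):23/12):53/60,M:24/5):17/10)
total length: 1483/60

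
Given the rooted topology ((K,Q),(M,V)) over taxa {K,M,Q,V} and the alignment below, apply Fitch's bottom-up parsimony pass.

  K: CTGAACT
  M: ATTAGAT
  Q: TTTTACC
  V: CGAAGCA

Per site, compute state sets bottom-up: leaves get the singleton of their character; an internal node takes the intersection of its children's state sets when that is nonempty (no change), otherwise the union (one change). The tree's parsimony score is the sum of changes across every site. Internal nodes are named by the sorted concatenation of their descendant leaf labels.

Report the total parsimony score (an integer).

[col 0] KQ: children K:{C}, Q:{T} ∪→ {C,T}; cost 1
[col 0] MV: children M:{A}, V:{C} ∪→ {A,C}; cost 1
[col 0] KMQV: children KQ:{C,T}, MV:{A,C} ∩→ {C}; cost 0
[col 1] KQ: children K:{T}, Q:{T} ∩→ {T}; cost 0
[col 1] MV: children M:{T}, V:{G} ∪→ {G,T}; cost 1
[col 1] KMQV: children KQ:{T}, MV:{G,T} ∩→ {T}; cost 0
[col 2] KQ: children K:{G}, Q:{T} ∪→ {G,T}; cost 1
[col 2] MV: children M:{T}, V:{A} ∪→ {A,T}; cost 1
[col 2] KMQV: children KQ:{G,T}, MV:{A,T} ∩→ {T}; cost 0
[col 3] KQ: children K:{A}, Q:{T} ∪→ {A,T}; cost 1
[col 3] MV: children M:{A}, V:{A} ∩→ {A}; cost 0
[col 3] KMQV: children KQ:{A,T}, MV:{A} ∩→ {A}; cost 0
[col 4] KQ: children K:{A}, Q:{A} ∩→ {A}; cost 0
[col 4] MV: children M:{G}, V:{G} ∩→ {G}; cost 0
[col 4] KMQV: children KQ:{A}, MV:{G} ∪→ {A,G}; cost 1
[col 5] KQ: children K:{C}, Q:{C} ∩→ {C}; cost 0
[col 5] MV: children M:{A}, V:{C} ∪→ {A,C}; cost 1
[col 5] KMQV: children KQ:{C}, MV:{A,C} ∩→ {C}; cost 0
[col 6] KQ: children K:{T}, Q:{C} ∪→ {C,T}; cost 1
[col 6] MV: children M:{T}, V:{A} ∪→ {A,T}; cost 1
[col 6] KMQV: children KQ:{C,T}, MV:{A,T} ∩→ {T}; cost 0
per-site changes: [2, 1, 2, 1, 1, 1, 2]; total = 10

10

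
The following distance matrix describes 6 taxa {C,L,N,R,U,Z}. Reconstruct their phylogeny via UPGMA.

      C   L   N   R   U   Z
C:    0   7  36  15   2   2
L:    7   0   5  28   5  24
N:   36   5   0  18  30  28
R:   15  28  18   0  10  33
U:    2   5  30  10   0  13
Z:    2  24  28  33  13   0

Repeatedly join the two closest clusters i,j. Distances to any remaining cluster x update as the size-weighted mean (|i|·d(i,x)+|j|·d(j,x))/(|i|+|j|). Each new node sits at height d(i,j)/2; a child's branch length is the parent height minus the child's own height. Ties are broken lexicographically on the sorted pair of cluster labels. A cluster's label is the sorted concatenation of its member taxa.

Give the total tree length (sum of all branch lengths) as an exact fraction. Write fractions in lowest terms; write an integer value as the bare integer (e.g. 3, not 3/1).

467/12

1. join C+U (d=2) ⇒ CU; edges |C|=1, |U|=1
  updated: d(CU,L)=6, d(CU,N)=33, d(CU,R)=25/2, d(CU,Z)=15/2
2. join L+N (d=5) ⇒ LN; edges |L|=5/2, |N|=5/2
  updated: d(CU,LN)=39/2, d(LN,R)=23, d(LN,Z)=26
3. join CU+Z (d=15/2) ⇒ CUZ; edges |CU|=11/4, |Z|=15/4
  updated: d(CUZ,LN)=65/3, d(CUZ,R)=58/3
4. join CUZ+R (d=58/3) ⇒ CRUZ; edges |CUZ|=71/12, |R|=29/3
  updated: d(CRUZ,LN)=22
5. join CRUZ+LN (d=22) ⇒ CLNRUZ; edges |CRUZ|=4/3, |LN|=17/2
final tree: ((((C:1,U:1):11/4,Z:15/4):71/12,R:29/3):4/3,(L:5/2,N:5/2):17/2)
total length: 467/12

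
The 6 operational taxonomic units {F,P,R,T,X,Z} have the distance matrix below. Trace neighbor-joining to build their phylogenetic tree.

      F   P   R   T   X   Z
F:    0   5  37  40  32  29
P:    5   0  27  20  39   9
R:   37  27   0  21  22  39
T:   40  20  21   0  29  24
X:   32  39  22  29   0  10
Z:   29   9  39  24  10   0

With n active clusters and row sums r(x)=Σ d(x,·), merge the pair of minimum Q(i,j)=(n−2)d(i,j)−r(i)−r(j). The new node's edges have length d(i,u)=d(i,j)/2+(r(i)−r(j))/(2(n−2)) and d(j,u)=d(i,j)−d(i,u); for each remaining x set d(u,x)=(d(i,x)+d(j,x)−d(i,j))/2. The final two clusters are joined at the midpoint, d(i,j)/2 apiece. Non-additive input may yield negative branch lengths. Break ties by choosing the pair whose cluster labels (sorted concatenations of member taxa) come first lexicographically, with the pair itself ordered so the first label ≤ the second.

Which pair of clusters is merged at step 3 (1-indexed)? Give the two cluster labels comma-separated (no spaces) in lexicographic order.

iteration 1: select F,P (d=5, Q=-223); attach at lengths (63/8, -23/8); label the merged cluster FP
  updated: d(FP,R)=59/2, d(FP,T)=55/2, d(FP,X)=33, d(FP,Z)=33/2
iteration 2: select X,Z (d=10, Q=-307/2); attach at lengths (23/4, 17/4); label the merged cluster XZ
  updated: d(FP,XZ)=79/4, d(R,XZ)=51/2, d(T,XZ)=43/2
iteration 3: select FP,XZ (d=79/4, Q=-104); attach at lengths (99/8, 59/8); label the merged cluster FPXZ
  updated: d(FPXZ,R)=141/8, d(FPXZ,T)=117/8
iteration 4: select FPXZ,R (d=141/8, Q=-213/4); attach at lengths (45/8, 12); label the merged cluster FPRXZ
  updated: d(FPRXZ,T)=9
iteration 5: select FPRXZ,T (d=9); attach at lengths (9/2, 9/2); label the merged cluster FPRTXZ
final tree: ((((F:63/8,P:-23/8):99/8,(X:23/4,Z:17/4):59/8):45/8,R:12):9/2,T:9/2)
total length: 491/8

FP,XZ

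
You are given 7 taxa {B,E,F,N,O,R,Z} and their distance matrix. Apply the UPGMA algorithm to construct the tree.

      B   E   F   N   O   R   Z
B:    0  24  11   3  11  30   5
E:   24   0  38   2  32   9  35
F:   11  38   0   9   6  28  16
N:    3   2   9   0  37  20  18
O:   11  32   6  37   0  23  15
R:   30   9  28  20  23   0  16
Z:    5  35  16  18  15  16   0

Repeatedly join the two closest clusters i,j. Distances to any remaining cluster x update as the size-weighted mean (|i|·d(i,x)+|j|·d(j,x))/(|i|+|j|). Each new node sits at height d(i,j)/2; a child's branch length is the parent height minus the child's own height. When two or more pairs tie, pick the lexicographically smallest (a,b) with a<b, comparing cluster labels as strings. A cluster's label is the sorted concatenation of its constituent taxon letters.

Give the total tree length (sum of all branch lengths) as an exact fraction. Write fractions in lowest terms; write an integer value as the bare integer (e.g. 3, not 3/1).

step 1: merge (E,N) at d=2; branch lengths E→1, N→1; new cluster EN
  updated: d(B,EN)=27/2, d(EN,F)=47/2, d(EN,O)=69/2, d(EN,R)=29/2, d(EN,Z)=53/2
step 2: merge (B,Z) at d=5; branch lengths B→5/2, Z→5/2; new cluster BZ
  updated: d(BZ,EN)=20, d(BZ,F)=27/2, d(BZ,O)=13, d(BZ,R)=23
step 3: merge (F,O) at d=6; branch lengths F→3, O→3; new cluster FO
  updated: d(BZ,FO)=53/4, d(EN,FO)=29, d(FO,R)=51/2
step 4: merge (BZ,FO) at d=53/4; branch lengths BZ→33/8, FO→29/8; new cluster BFOZ
  updated: d(BFOZ,EN)=49/2, d(BFOZ,R)=97/4
step 5: merge (EN,R) at d=29/2; branch lengths EN→25/4, R→29/4; new cluster ENR
  updated: d(BFOZ,ENR)=293/12
step 6: merge (BFOZ,ENR) at d=293/12; branch lengths BFOZ→67/12, ENR→119/24; new cluster BEFNORZ
final tree: (((B:5/2,Z:5/2):33/8,(F:3,O:3):29/8):67/12,((E:1,N:1):25/4,R:29/4):119/24)
total length: 1075/24

1075/24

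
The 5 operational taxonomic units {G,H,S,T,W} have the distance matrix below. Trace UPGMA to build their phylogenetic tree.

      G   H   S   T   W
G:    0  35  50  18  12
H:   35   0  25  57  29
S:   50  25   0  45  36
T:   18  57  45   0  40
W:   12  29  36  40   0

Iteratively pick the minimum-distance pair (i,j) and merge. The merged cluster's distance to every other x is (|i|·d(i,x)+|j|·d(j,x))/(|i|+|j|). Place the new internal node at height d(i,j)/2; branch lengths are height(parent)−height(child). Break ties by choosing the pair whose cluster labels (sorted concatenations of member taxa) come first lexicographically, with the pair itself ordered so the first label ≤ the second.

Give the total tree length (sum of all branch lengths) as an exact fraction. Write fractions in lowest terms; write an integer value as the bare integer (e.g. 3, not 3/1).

75

step 1: merge (G,W) at d=12; branch lengths G→6, W→6; new cluster GW
  updated: d(GW,H)=32, d(GW,S)=43, d(GW,T)=29
step 2: merge (H,S) at d=25; branch lengths H→25/2, S→25/2; new cluster HS
  updated: d(GW,HS)=75/2, d(HS,T)=51
step 3: merge (GW,T) at d=29; branch lengths GW→17/2, T→29/2; new cluster GTW
  updated: d(GTW,HS)=42
step 4: merge (GTW,HS) at d=42; branch lengths GTW→13/2, HS→17/2; new cluster GHSTW
final tree: (((G:6,W:6):17/2,T:29/2):13/2,(H:25/2,S:25/2):17/2)
total length: 75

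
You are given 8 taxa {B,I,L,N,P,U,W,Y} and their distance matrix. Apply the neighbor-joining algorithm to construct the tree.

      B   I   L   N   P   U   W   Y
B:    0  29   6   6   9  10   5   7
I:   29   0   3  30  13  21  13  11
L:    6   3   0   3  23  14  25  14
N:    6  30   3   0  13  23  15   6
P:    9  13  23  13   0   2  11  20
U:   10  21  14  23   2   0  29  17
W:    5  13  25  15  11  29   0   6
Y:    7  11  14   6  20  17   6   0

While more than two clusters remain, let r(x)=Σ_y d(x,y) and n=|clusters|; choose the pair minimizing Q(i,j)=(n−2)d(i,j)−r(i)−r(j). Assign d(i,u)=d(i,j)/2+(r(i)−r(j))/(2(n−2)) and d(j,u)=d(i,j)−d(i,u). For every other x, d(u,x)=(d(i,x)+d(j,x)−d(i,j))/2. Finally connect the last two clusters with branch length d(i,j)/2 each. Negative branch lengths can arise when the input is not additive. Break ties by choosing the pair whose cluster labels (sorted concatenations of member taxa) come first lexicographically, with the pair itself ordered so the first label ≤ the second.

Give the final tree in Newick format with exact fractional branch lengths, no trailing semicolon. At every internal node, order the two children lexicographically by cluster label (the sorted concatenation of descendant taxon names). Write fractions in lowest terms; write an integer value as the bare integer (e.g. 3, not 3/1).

1. join P+U (d=2, Q=-195) ⇒ PU; edges |P|=-13/12, |U|=37/12
  updated: d(B,PU)=17/2, d(I,PU)=16, d(L,PU)=35/2, d(N,PU)=17, d(PU,W)=19, d(PU,Y)=35/2
2. join I+L (d=3, Q=-311/2) ⇒ IL; edges |I|=97/20, |L|=-37/20
  updated: d(B,IL)=16, d(IL,N)=15, d(IL,PU)=61/4, d(IL,W)=35/2, d(IL,Y)=11
3. join IL+PU (d=61/4, Q=-91) ⇒ ILPU; edges |IL|=117/16, |PU|=127/16
  updated: d(B,ILPU)=37/8, d(ILPU,N)=67/8, d(ILPU,W)=85/8, d(ILPU,Y)=53/8
4. join B+W (d=5, Q=-177/4) ⇒ BW; edges |B|=1/6, |W|=29/6
  updated: d(BW,ILPU)=41/8, d(BW,N)=8, d(BW,Y)=4
5. join BW+ILPU (d=41/8, Q=-27) ⇒ BILPUW; edges |BW|=29/16, |ILPU|=53/16
  updated: d(BILPUW,N)=45/8, d(BILPUW,Y)=11/4
6. join BILPUW+N (d=45/8, Q=-115/8) ⇒ BILNPUW; edges |BILPUW|=19/16, |N|=71/16
  updated: d(BILNPUW,Y)=25/16
7. join BILNPUW+Y (d=25/16) ⇒ BILNPUWY; edges |BILNPUW|=25/32, |Y|=25/32
final tree: ((((B:1/6,W:29/6):29/16,((I:97/20,L:-37/20):117/16,(P:-13/12,U:37/12):127/16):53/16):19/16,N:71/16):25/32,Y:25/32)
total length: 601/16

((((B:1/6,W:29/6):29/16,((I:97/20,L:-37/20):117/16,(P:-13/12,U:37/12):127/16):53/16):19/16,N:71/16):25/32,Y:25/32)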